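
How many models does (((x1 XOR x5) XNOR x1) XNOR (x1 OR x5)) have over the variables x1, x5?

Satisfying assignments: (1,0)
Count: 1 out of 4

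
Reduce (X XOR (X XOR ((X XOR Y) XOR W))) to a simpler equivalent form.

By XOR self-cancellation ((E XOR v) XOR v = E):
= ((X XOR Y) XOR W)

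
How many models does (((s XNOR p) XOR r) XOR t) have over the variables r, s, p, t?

Satisfying assignments: (0,0,0,0), (0,0,1,1), (0,1,0,1), (0,1,1,0), (1,0,0,1), (1,0,1,0), (1,1,0,0), (1,1,1,1)
Count: 8 out of 16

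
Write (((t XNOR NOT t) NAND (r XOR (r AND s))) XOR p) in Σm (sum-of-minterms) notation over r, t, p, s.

Σm(0, 1, 4, 5, 8, 9, 12, 13) = (NOT r AND NOT t AND NOT p AND NOT s) OR (NOT r AND NOT t AND NOT p AND s) OR (NOT r AND t AND NOT p AND NOT s) OR (NOT r AND t AND NOT p AND s) OR (r AND NOT t AND NOT p AND NOT s) OR (r AND NOT t AND NOT p AND s) OR (r AND t AND NOT p AND NOT s) OR (r AND t AND NOT p AND s)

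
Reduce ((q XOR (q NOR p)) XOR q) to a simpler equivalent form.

By XOR self-cancellation ((E XOR v) XOR v = E):
= (q NOR p)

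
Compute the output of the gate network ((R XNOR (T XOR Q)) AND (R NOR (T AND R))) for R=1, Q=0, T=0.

Substituting: ((1 XNOR (0 XOR 0)) AND (1 NOR (0 AND 1)))
= 0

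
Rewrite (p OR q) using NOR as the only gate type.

((p NOR q) NOR (p NOR q))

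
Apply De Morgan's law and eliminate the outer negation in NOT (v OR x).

NOT v AND NOT x
De Morgan's: NOT(OR of terms) = AND of negations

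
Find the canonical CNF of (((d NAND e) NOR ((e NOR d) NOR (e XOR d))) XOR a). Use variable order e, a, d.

(e OR a OR d) AND (e OR a OR NOT d) AND (NOT e OR a OR d) AND (NOT e OR a OR NOT d)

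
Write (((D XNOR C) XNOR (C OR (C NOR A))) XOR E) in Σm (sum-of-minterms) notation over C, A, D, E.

Σm(0, 3, 5, 6, 9, 10, 13, 14) = (NOT C AND NOT A AND NOT D AND NOT E) OR (NOT C AND NOT A AND D AND E) OR (NOT C AND A AND NOT D AND E) OR (NOT C AND A AND D AND NOT E) OR (C AND NOT A AND NOT D AND E) OR (C AND NOT A AND D AND NOT E) OR (C AND A AND NOT D AND E) OR (C AND A AND D AND NOT E)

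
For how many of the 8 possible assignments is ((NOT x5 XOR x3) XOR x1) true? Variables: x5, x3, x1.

Satisfying assignments: (0,0,0), (0,1,1), (1,0,1), (1,1,0)
Count: 4 out of 8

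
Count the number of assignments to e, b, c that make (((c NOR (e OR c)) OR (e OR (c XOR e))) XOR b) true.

Satisfying assignments: (0,0,0), (0,0,1), (1,0,0), (1,0,1)
Count: 4 out of 8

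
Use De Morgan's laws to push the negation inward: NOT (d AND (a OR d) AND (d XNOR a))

NOT d OR NOT (a OR d) OR NOT (d XNOR a)
De Morgan's: NOT(AND of terms) = OR of negations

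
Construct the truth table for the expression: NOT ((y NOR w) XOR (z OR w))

w | z | y | Output
------------------
0 | 0 | 0 | 0
0 | 0 | 1 | 1
0 | 1 | 0 | 1
0 | 1 | 1 | 0
1 | 0 | 0 | 0
1 | 0 | 1 | 0
1 | 1 | 0 | 0
1 | 1 | 1 | 0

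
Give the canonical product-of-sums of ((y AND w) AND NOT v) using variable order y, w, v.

ΠM(0, 1, 2, 3, 4, 5, 7) = (y OR w OR v) AND (y OR w OR NOT v) AND (y OR NOT w OR v) AND (y OR NOT w OR NOT v) AND (NOT y OR w OR v) AND (NOT y OR w OR NOT v) AND (NOT y OR NOT w OR NOT v)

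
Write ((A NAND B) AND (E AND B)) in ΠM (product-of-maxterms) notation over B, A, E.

ΠM(0, 1, 2, 3, 4, 6, 7) = (B OR A OR E) AND (B OR A OR NOT E) AND (B OR NOT A OR E) AND (B OR NOT A OR NOT E) AND (NOT B OR A OR E) AND (NOT B OR NOT A OR E) AND (NOT B OR NOT A OR NOT E)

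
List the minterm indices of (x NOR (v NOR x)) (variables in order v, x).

Σm(2) = (v AND NOT x)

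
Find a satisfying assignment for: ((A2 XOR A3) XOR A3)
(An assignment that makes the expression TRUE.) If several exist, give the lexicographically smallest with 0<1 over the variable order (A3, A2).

A3=0, A2=1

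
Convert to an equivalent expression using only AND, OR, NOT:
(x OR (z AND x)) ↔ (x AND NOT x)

((x OR (z AND x)) AND (x AND NOT x)) OR (NOT (x OR (z AND x)) AND NOT (x AND NOT x))
(Biconditional = both true or both false)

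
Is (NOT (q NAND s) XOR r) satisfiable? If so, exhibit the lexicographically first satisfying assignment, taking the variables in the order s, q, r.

s=0, q=0, r=1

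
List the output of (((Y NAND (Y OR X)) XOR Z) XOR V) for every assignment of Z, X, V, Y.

Z | X | V | Y | Output
----------------------
0 | 0 | 0 | 0 | 1
0 | 0 | 0 | 1 | 0
0 | 0 | 1 | 0 | 0
0 | 0 | 1 | 1 | 1
0 | 1 | 0 | 0 | 1
0 | 1 | 0 | 1 | 0
0 | 1 | 1 | 0 | 0
0 | 1 | 1 | 1 | 1
1 | 0 | 0 | 0 | 0
1 | 0 | 0 | 1 | 1
1 | 0 | 1 | 0 | 1
1 | 0 | 1 | 1 | 0
1 | 1 | 0 | 0 | 0
1 | 1 | 0 | 1 | 1
1 | 1 | 1 | 0 | 1
1 | 1 | 1 | 1 | 0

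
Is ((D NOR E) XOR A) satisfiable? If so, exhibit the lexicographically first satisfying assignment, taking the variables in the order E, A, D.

E=0, A=0, D=0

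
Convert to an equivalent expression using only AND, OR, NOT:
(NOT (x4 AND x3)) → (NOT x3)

(x4 AND x3) OR (NOT x3)
(Implication elimination: A → B = NOT A OR B)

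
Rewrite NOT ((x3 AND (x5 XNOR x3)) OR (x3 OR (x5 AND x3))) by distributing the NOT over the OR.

NOT (x3 AND (x5 XNOR x3)) AND NOT (x3 OR (x5 AND x3))
De Morgan's: NOT(OR of terms) = AND of negations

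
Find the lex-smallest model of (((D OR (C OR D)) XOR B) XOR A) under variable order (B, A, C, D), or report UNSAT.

B=0, A=0, C=0, D=1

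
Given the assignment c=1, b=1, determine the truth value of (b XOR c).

Substituting: (1 XOR 1)
= 0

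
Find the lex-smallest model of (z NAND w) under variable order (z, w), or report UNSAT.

z=0, w=0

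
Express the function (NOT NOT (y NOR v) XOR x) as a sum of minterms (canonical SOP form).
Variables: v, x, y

Σm(0, 3, 6, 7) = (NOT v AND NOT x AND NOT y) OR (NOT v AND x AND y) OR (v AND x AND NOT y) OR (v AND x AND y)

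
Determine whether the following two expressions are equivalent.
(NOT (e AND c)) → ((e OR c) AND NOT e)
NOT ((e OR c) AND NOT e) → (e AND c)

Yes, Contrapositive is always equivalent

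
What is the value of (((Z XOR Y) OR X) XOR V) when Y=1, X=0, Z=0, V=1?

Substituting: (((0 XOR 1) OR 0) XOR 1)
= 0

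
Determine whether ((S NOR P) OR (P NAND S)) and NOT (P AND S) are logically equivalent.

Yes, they are equivalent — the two output columns agree on all 4 assignments:
S | P | Expression 1 | Expression 2
-----------------------------------
0 | 0 | 1 | 1
0 | 1 | 1 | 1
1 | 0 | 1 | 1
1 | 1 | 0 | 0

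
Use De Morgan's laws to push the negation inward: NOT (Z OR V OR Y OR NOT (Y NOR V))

NOT Z AND NOT V AND NOT Y AND (Y NOR V)
De Morgan's: NOT(OR of terms) = AND of negations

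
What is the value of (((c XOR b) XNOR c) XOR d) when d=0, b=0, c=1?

Substituting: (((1 XOR 0) XNOR 1) XOR 0)
= 1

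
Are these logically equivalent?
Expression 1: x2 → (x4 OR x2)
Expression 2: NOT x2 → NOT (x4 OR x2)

No, Inverse is not equivalent to original (counterexample: x2=0, x4=1)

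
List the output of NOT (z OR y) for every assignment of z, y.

z | y | Output
--------------
0 | 0 | 1
0 | 1 | 0
1 | 0 | 0
1 | 1 | 0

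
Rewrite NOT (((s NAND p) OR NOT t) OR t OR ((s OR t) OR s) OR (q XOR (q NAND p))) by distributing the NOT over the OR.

NOT ((s NAND p) OR NOT t) AND NOT t AND NOT ((s OR t) OR s) AND NOT (q XOR (q NAND p))
De Morgan's: NOT(OR of terms) = AND of negations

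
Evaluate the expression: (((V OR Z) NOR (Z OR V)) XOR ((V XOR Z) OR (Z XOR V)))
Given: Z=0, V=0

Substituting: (((0 OR 0) NOR (0 OR 0)) XOR ((0 XOR 0) OR (0 XOR 0)))
= 1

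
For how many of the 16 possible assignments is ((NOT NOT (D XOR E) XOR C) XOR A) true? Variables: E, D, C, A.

Satisfying assignments: (0,0,0,1), (0,0,1,0), (0,1,0,0), (0,1,1,1), (1,0,0,0), (1,0,1,1), (1,1,0,1), (1,1,1,0)
Count: 8 out of 16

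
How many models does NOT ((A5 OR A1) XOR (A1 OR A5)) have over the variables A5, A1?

Satisfying assignments: (0,0), (0,1), (1,0), (1,1)
Count: 4 out of 4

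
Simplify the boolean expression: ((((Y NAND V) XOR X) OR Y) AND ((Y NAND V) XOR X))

By absorption (E AND (E OR v) = E):
= ((Y NAND V) XOR X)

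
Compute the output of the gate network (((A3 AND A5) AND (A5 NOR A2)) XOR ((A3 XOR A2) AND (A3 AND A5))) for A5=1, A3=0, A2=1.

Substituting: (((0 AND 1) AND (1 NOR 1)) XOR ((0 XOR 1) AND (0 AND 1)))
= 0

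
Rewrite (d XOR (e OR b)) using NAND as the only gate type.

((d NAND (d NAND ((e NAND e) NAND (b NAND b)))) NAND (((e NAND e) NAND (b NAND b)) NAND (d NAND ((e NAND e) NAND (b NAND b)))))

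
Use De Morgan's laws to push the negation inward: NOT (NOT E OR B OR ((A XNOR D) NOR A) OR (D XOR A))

E AND NOT B AND NOT ((A XNOR D) NOR A) AND NOT (D XOR A)
De Morgan's: NOT(OR of terms) = AND of negations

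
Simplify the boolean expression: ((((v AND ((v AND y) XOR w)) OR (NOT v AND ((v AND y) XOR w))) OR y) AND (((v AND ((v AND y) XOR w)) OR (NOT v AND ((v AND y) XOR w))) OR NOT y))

By distribution ((E OR v) AND (E OR NOT v) = E) then distribution ((E AND v) OR (E AND NOT v) = E):
= ((v AND y) XOR w)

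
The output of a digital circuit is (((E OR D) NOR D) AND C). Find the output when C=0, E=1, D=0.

Substituting: (((1 OR 0) NOR 0) AND 0)
= 0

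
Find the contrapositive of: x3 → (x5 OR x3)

Contrapositive: NOT (x5 OR x3) → NOT x3
Note: A statement and its contrapositive are logically equivalent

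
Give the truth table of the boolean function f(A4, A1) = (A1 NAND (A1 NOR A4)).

A4 | A1 | Output
----------------
0 | 0 | 1
0 | 1 | 1
1 | 0 | 1
1 | 1 | 1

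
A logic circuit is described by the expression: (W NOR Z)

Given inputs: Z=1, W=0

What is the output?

Substituting: (0 NOR 1)
= 0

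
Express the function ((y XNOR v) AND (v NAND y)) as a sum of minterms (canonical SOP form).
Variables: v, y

Σm(0) = (NOT v AND NOT y)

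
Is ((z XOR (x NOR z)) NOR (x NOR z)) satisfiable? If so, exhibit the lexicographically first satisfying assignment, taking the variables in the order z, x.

z=0, x=1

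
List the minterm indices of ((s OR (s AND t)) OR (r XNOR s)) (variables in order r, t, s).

Σm(0, 1, 2, 3, 5, 7) = (NOT r AND NOT t AND NOT s) OR (NOT r AND NOT t AND s) OR (NOT r AND t AND NOT s) OR (NOT r AND t AND s) OR (r AND NOT t AND s) OR (r AND t AND s)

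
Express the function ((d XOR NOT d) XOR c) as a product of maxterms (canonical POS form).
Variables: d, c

ΠM(1, 3) = (d OR NOT c) AND (NOT d OR NOT c)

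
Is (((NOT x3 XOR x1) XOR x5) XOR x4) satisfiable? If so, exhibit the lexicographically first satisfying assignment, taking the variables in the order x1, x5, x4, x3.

x1=0, x5=0, x4=0, x3=0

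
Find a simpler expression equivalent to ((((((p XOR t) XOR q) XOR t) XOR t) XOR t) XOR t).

By XOR self-cancellation ((E XOR v) XOR v = E) then XOR self-cancellation ((E XOR v) XOR v = E):
= ((p XOR t) XOR q)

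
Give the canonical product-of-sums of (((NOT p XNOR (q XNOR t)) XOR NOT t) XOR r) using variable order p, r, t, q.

ΠM(0, 2, 5, 7, 9, 11, 12, 14) = (p OR r OR t OR q) AND (p OR r OR NOT t OR q) AND (p OR NOT r OR t OR NOT q) AND (p OR NOT r OR NOT t OR NOT q) AND (NOT p OR r OR t OR NOT q) AND (NOT p OR r OR NOT t OR NOT q) AND (NOT p OR NOT r OR t OR q) AND (NOT p OR NOT r OR NOT t OR q)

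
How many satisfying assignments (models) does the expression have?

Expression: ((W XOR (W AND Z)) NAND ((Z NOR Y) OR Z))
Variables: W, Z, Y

Satisfying assignments: (0,0,0), (0,0,1), (0,1,0), (0,1,1), (1,0,1), (1,1,0), (1,1,1)
Count: 7 out of 8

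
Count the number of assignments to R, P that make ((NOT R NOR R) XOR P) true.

Satisfying assignments: (0,1), (1,1)
Count: 2 out of 4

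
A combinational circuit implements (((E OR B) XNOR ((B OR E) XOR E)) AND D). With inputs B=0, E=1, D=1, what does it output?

Substituting: (((1 OR 0) XNOR ((0 OR 1) XOR 1)) AND 1)
= 0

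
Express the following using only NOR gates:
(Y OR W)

((Y NOR W) NOR (Y NOR W))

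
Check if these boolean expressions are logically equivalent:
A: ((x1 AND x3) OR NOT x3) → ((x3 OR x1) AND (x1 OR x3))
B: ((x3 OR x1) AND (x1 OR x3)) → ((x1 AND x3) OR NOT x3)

No, Converse is not equivalent to original (counterexample: x1=0, x3=0)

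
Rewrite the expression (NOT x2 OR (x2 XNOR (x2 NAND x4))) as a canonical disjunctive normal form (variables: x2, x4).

(NOT x2 AND NOT x4) OR (NOT x2 AND x4) OR (x2 AND NOT x4)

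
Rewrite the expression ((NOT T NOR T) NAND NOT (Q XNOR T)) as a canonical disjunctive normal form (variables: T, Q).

(NOT T AND NOT Q) OR (NOT T AND Q) OR (T AND NOT Q) OR (T AND Q)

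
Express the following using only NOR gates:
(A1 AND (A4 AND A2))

((A1 NOR A1) NOR (((A4 NOR A4) NOR (A2 NOR A2)) NOR ((A4 NOR A4) NOR (A2 NOR A2))))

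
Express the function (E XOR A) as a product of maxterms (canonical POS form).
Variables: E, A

ΠM(0, 3) = (E OR A) AND (NOT E OR NOT A)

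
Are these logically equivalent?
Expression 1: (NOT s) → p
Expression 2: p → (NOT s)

No, Converse is not equivalent to original (counterexample: t=0, s=0, p=0)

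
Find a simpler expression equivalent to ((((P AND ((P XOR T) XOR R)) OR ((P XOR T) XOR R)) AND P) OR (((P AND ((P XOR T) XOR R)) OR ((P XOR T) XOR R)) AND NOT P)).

By distribution ((E AND v) OR (E AND NOT v) = E) then absorption (E OR (E AND v) = E):
= ((P XOR T) XOR R)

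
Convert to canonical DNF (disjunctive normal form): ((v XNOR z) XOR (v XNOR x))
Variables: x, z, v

(NOT x AND z AND NOT v) OR (NOT x AND z AND v) OR (x AND NOT z AND NOT v) OR (x AND NOT z AND v)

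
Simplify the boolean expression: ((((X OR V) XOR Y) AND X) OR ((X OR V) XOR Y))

By absorption (E OR (E AND v) = E):
= ((X OR V) XOR Y)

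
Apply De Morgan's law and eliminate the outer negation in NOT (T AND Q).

NOT T OR NOT Q
De Morgan's: NOT(AND of terms) = OR of negations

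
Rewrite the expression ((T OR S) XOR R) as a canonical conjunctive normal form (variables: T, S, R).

(T OR S OR R) AND (T OR NOT S OR NOT R) AND (NOT T OR S OR NOT R) AND (NOT T OR NOT S OR NOT R)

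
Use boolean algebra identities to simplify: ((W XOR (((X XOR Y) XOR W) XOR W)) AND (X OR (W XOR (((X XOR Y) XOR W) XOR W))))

By absorption (E AND (E OR v) = E) then XOR self-cancellation ((E XOR v) XOR v = E):
= ((X XOR Y) XOR W)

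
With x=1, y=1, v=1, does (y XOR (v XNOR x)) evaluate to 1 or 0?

Substituting: (1 XOR (1 XNOR 1))
= 0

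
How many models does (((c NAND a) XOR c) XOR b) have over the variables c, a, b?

Satisfying assignments: (0,0,0), (0,1,0), (1,0,1), (1,1,0)
Count: 4 out of 8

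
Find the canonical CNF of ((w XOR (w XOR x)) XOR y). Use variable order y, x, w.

(y OR x OR w) AND (y OR x OR NOT w) AND (NOT y OR NOT x OR w) AND (NOT y OR NOT x OR NOT w)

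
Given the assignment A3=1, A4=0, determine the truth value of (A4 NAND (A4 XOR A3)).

Substituting: (0 NAND (0 XOR 1))
= 1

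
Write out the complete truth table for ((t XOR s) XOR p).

s | p | t | Output
------------------
0 | 0 | 0 | 0
0 | 0 | 1 | 1
0 | 1 | 0 | 1
0 | 1 | 1 | 0
1 | 0 | 0 | 1
1 | 0 | 1 | 0
1 | 1 | 0 | 0
1 | 1 | 1 | 1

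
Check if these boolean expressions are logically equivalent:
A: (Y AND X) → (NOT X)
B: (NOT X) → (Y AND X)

No, Converse is not equivalent to original (counterexample: Z=0, X=0, Y=0)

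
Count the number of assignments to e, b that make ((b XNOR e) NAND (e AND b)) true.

Satisfying assignments: (0,0), (0,1), (1,0)
Count: 3 out of 4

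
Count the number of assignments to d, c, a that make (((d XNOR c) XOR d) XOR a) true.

Satisfying assignments: (0,0,0), (0,1,1), (1,0,0), (1,1,1)
Count: 4 out of 8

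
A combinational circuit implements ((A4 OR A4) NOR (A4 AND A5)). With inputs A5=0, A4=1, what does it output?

Substituting: ((1 OR 1) NOR (1 AND 0))
= 0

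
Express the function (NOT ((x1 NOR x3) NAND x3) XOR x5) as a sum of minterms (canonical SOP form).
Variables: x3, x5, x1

Σm(2, 3, 6, 7) = (NOT x3 AND x5 AND NOT x1) OR (NOT x3 AND x5 AND x1) OR (x3 AND x5 AND NOT x1) OR (x3 AND x5 AND x1)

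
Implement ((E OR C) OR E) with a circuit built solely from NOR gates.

((((E NOR C) NOR (E NOR C)) NOR E) NOR (((E NOR C) NOR (E NOR C)) NOR E))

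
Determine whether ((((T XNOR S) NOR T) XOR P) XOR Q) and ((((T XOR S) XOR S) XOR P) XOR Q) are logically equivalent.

No. Counterexample: with T=0, P=0, Q=0, S=1, Expression 1 = 1 but Expression 2 = 0.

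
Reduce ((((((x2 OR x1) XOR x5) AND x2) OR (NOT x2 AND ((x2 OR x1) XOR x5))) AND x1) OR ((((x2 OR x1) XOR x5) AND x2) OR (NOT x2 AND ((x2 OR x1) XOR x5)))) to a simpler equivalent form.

By absorption (E OR (E AND v) = E) then distribution ((E AND v) OR (E AND NOT v) = E):
= ((x2 OR x1) XOR x5)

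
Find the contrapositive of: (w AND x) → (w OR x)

Contrapositive: NOT (w OR x) → NOT (w AND x)
Note: A statement and its contrapositive are logically equivalent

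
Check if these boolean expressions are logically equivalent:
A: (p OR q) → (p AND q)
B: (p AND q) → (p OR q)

No, Converse is not equivalent to original (counterexample: p=0, q=1)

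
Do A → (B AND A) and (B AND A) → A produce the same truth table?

No, Converse is not equivalent to original (counterexample: B=0, A=1)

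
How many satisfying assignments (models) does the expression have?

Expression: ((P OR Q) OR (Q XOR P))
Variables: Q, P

Satisfying assignments: (0,1), (1,0), (1,1)
Count: 3 out of 4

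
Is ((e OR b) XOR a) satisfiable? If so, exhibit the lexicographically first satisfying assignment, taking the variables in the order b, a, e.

b=0, a=0, e=1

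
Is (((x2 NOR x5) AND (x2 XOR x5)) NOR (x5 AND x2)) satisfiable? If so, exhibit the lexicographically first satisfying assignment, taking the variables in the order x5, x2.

x5=0, x2=0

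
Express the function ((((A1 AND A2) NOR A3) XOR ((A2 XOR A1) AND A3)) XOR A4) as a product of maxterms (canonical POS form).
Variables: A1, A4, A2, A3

ΠM(1, 4, 6, 7, 10, 11, 12, 13) = (A1 OR A4 OR A2 OR NOT A3) AND (A1 OR NOT A4 OR A2 OR A3) AND (A1 OR NOT A4 OR NOT A2 OR A3) AND (A1 OR NOT A4 OR NOT A2 OR NOT A3) AND (NOT A1 OR A4 OR NOT A2 OR A3) AND (NOT A1 OR A4 OR NOT A2 OR NOT A3) AND (NOT A1 OR NOT A4 OR A2 OR A3) AND (NOT A1 OR NOT A4 OR A2 OR NOT A3)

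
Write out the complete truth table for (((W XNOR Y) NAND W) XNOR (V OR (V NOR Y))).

Y | W | V | Output
------------------
0 | 0 | 0 | 1
0 | 0 | 1 | 1
0 | 1 | 0 | 1
0 | 1 | 1 | 1
1 | 0 | 0 | 0
1 | 0 | 1 | 1
1 | 1 | 0 | 1
1 | 1 | 1 | 0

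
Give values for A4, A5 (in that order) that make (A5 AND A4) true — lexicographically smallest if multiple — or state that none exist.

A4=1, A5=1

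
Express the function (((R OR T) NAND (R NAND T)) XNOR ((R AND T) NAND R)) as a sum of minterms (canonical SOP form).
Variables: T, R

Σm(0) = (NOT T AND NOT R)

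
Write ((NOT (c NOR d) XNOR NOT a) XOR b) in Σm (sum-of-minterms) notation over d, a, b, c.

Σm(1, 2, 4, 7, 8, 9, 14, 15) = (NOT d AND NOT a AND NOT b AND c) OR (NOT d AND NOT a AND b AND NOT c) OR (NOT d AND a AND NOT b AND NOT c) OR (NOT d AND a AND b AND c) OR (d AND NOT a AND NOT b AND NOT c) OR (d AND NOT a AND NOT b AND c) OR (d AND a AND b AND NOT c) OR (d AND a AND b AND c)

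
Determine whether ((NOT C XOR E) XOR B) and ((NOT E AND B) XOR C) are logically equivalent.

No. Counterexample: with E=0, B=0, C=0, Expression 1 = 1 but Expression 2 = 0.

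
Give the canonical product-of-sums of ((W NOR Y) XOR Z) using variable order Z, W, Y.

ΠM(1, 2, 3, 4) = (Z OR W OR NOT Y) AND (Z OR NOT W OR Y) AND (Z OR NOT W OR NOT Y) AND (NOT Z OR W OR Y)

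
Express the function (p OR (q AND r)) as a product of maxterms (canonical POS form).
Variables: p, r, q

ΠM(0, 1, 2) = (p OR r OR q) AND (p OR r OR NOT q) AND (p OR NOT r OR q)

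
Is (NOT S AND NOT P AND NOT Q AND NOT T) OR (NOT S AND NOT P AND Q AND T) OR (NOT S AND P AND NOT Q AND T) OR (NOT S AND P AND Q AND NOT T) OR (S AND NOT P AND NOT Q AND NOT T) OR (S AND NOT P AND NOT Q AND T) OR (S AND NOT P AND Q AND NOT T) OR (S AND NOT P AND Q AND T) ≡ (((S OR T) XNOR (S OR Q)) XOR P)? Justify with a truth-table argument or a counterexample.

Yes, they are equivalent — the two output columns agree on all 16 assignments:
S | P | Q | T | Expression 1 | Expression 2
-------------------------------------------
0 | 0 | 0 | 0 | 1 | 1
0 | 0 | 0 | 1 | 0 | 0
0 | 0 | 1 | 0 | 0 | 0
0 | 0 | 1 | 1 | 1 | 1
0 | 1 | 0 | 0 | 0 | 0
0 | 1 | 0 | 1 | 1 | 1
0 | 1 | 1 | 0 | 1 | 1
0 | 1 | 1 | 1 | 0 | 0
1 | 0 | 0 | 0 | 1 | 1
1 | 0 | 0 | 1 | 1 | 1
1 | 0 | 1 | 0 | 1 | 1
1 | 0 | 1 | 1 | 1 | 1
1 | 1 | 0 | 0 | 0 | 0
1 | 1 | 0 | 1 | 0 | 0
1 | 1 | 1 | 0 | 0 | 0
1 | 1 | 1 | 1 | 0 | 0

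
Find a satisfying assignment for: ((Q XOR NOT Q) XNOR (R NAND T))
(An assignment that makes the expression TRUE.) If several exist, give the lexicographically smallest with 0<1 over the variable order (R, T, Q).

R=0, T=0, Q=0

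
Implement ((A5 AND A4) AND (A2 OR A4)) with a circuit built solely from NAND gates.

((((A5 NAND A4) NAND (A5 NAND A4)) NAND ((A2 NAND A2) NAND (A4 NAND A4))) NAND (((A5 NAND A4) NAND (A5 NAND A4)) NAND ((A2 NAND A2) NAND (A4 NAND A4))))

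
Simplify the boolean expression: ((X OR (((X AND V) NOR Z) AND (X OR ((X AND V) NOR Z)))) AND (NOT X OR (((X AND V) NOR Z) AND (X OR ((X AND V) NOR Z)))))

By distribution ((E OR v) AND (E OR NOT v) = E) then absorption (E AND (E OR v) = E):
= ((X AND V) NOR Z)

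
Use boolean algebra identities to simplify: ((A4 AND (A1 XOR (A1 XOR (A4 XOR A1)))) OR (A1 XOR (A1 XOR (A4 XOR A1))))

By absorption (E OR (E AND v) = E) then XOR self-cancellation ((E XOR v) XOR v = E):
= (A4 XOR A1)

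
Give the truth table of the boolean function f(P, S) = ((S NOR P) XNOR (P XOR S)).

P | S | Output
--------------
0 | 0 | 0
0 | 1 | 0
1 | 0 | 0
1 | 1 | 1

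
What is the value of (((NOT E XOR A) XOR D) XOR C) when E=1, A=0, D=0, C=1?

Substituting: (((NOT 1 XOR 0) XOR 0) XOR 1)
= 1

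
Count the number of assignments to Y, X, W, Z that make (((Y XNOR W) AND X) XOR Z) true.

Satisfying assignments: (0,0,0,1), (0,0,1,1), (0,1,0,0), (0,1,1,1), (1,0,0,1), (1,0,1,1), (1,1,0,1), (1,1,1,0)
Count: 8 out of 16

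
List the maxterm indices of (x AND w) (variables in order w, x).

ΠM(0, 1, 2) = (w OR x) AND (w OR NOT x) AND (NOT w OR x)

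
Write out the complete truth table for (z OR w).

w | z | Output
--------------
0 | 0 | 0
0 | 1 | 1
1 | 0 | 1
1 | 1 | 1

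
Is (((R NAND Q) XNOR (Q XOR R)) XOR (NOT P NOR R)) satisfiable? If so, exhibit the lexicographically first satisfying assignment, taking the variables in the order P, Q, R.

P=0, Q=0, R=1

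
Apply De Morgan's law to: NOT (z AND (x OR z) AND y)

NOT z OR NOT (x OR z) OR NOT y
De Morgan's: NOT(AND of terms) = OR of negations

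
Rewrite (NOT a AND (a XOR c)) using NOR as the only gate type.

(((a NOR a) NOR (a NOR a)) NOR (((((a NOR c) NOR (a NOR c)) NOR ((a NOR c) NOR (a NOR c))) NOR ((((a NOR a) NOR (c NOR c)) NOR ((a NOR a) NOR (c NOR c))) NOR (((a NOR a) NOR (c NOR c)) NOR ((a NOR a) NOR (c NOR c))))) NOR ((((a NOR c) NOR (a NOR c)) NOR ((a NOR c) NOR (a NOR c))) NOR ((((a NOR a) NOR (c NOR c)) NOR ((a NOR a) NOR (c NOR c))) NOR (((a NOR a) NOR (c NOR c)) NOR ((a NOR a) NOR (c NOR c)))))))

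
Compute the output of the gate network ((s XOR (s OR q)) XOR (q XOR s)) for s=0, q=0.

Substituting: ((0 XOR (0 OR 0)) XOR (0 XOR 0))
= 0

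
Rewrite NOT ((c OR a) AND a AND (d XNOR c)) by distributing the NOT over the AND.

NOT (c OR a) OR NOT a OR NOT (d XNOR c)
De Morgan's: NOT(AND of terms) = OR of negations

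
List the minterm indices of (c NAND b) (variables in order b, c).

Σm(0, 1, 2) = (NOT b AND NOT c) OR (NOT b AND c) OR (b AND NOT c)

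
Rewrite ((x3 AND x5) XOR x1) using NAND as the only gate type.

((((x3 NAND x5) NAND (x3 NAND x5)) NAND (((x3 NAND x5) NAND (x3 NAND x5)) NAND x1)) NAND (x1 NAND (((x3 NAND x5) NAND (x3 NAND x5)) NAND x1)))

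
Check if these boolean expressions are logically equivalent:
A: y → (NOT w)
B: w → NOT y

Yes, Contrapositive is always equivalent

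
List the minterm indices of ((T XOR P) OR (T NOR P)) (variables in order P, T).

Σm(0, 1, 2) = (NOT P AND NOT T) OR (NOT P AND T) OR (P AND NOT T)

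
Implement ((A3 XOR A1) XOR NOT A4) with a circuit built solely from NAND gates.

((((A3 NAND (A3 NAND A1)) NAND (A1 NAND (A3 NAND A1))) NAND (((A3 NAND (A3 NAND A1)) NAND (A1 NAND (A3 NAND A1))) NAND (A4 NAND A4))) NAND ((A4 NAND A4) NAND (((A3 NAND (A3 NAND A1)) NAND (A1 NAND (A3 NAND A1))) NAND (A4 NAND A4))))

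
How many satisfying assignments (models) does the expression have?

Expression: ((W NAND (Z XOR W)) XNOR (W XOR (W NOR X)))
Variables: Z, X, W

Satisfying assignments: (0,0,0), (1,0,0), (1,0,1), (1,1,1)
Count: 4 out of 8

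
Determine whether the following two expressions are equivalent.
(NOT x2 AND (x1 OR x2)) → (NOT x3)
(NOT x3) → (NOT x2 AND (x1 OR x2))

No, Converse is not equivalent to original (counterexample: x1=0, x3=0, x2=0)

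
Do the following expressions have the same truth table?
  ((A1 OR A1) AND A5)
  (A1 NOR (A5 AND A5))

No. Counterexample: with A1=0, A5=0, Expression 1 = 0 but Expression 2 = 1.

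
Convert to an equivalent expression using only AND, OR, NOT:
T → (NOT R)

NOT T OR (NOT R)
(Implication elimination: A → B = NOT A OR B)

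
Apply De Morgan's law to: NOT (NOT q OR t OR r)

q AND NOT t AND NOT r
De Morgan's: NOT(OR of terms) = AND of negations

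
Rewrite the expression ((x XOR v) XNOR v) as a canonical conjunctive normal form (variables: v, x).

(v OR NOT x) AND (NOT v OR NOT x)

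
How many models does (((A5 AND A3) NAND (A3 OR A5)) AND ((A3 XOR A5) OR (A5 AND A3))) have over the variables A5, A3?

Satisfying assignments: (0,1), (1,0)
Count: 2 out of 4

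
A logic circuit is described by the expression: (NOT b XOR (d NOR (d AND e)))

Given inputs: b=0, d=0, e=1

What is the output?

Substituting: (NOT 0 XOR (0 NOR (0 AND 1)))
= 0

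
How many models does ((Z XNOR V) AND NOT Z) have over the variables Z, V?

Satisfying assignments: (0,0)
Count: 1 out of 4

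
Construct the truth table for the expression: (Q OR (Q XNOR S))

S | Q | Output
--------------
0 | 0 | 1
0 | 1 | 1
1 | 0 | 0
1 | 1 | 1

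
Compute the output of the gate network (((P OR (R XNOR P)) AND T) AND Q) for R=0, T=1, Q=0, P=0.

Substituting: (((0 OR (0 XNOR 0)) AND 1) AND 0)
= 0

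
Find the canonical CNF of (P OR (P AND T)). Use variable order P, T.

(P OR T) AND (P OR NOT T)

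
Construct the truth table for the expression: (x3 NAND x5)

x3 | x5 | Output
----------------
0 | 0 | 1
0 | 1 | 1
1 | 0 | 1
1 | 1 | 0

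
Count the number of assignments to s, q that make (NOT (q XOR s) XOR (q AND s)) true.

Satisfying assignments: (0,0)
Count: 1 out of 4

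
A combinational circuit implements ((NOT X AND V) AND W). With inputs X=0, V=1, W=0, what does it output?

Substituting: ((NOT 0 AND 1) AND 0)
= 0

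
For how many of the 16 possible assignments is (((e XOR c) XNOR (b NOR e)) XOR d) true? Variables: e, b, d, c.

Satisfying assignments: (0,0,0,1), (0,0,1,0), (0,1,0,0), (0,1,1,1), (1,0,0,1), (1,0,1,0), (1,1,0,1), (1,1,1,0)
Count: 8 out of 16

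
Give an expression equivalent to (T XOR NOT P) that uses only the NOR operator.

((((T NOR (P NOR P)) NOR (T NOR (P NOR P))) NOR ((T NOR (P NOR P)) NOR (T NOR (P NOR P)))) NOR ((((T NOR T) NOR ((P NOR P) NOR (P NOR P))) NOR ((T NOR T) NOR ((P NOR P) NOR (P NOR P)))) NOR (((T NOR T) NOR ((P NOR P) NOR (P NOR P))) NOR ((T NOR T) NOR ((P NOR P) NOR (P NOR P))))))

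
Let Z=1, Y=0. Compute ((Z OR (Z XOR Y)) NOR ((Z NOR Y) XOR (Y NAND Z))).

Substituting: ((1 OR (1 XOR 0)) NOR ((1 NOR 0) XOR (0 NAND 1)))
= 0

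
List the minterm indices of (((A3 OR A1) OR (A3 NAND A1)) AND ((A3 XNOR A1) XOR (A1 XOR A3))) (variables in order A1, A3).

Σm(0, 1, 2, 3) = (NOT A1 AND NOT A3) OR (NOT A1 AND A3) OR (A1 AND NOT A3) OR (A1 AND A3)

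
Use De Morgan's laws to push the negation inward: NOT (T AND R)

NOT T OR NOT R
De Morgan's: NOT(AND of terms) = OR of negations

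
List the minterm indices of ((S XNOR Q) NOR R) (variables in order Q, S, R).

Σm(2, 4) = (NOT Q AND S AND NOT R) OR (Q AND NOT S AND NOT R)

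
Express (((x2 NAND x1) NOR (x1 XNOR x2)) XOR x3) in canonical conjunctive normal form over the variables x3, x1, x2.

(x3 OR x1 OR x2) AND (x3 OR x1 OR NOT x2) AND (x3 OR NOT x1 OR x2) AND (x3 OR NOT x1 OR NOT x2)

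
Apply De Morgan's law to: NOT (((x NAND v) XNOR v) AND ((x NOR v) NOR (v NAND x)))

NOT ((x NAND v) XNOR v) OR NOT ((x NOR v) NOR (v NAND x))
De Morgan's: NOT(AND of terms) = OR of negations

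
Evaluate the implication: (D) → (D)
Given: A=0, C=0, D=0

Antecedent (D) = 0; consequent (D) = 0.
0 → 0 = 1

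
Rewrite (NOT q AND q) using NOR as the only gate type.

(((q NOR q) NOR (q NOR q)) NOR (q NOR q))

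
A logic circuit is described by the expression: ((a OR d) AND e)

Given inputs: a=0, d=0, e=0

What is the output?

Substituting: ((0 OR 0) AND 0)
= 0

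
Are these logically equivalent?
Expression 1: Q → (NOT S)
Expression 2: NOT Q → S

No, Inverse is not equivalent to original (counterexample: T=0, Q=0, S=0)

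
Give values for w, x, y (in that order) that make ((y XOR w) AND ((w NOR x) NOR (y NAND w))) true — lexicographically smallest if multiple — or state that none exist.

UNSATISFIABLE - no assignment makes this expression true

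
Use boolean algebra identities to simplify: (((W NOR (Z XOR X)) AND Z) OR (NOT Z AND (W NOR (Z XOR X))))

By distribution ((E AND v) OR (E AND NOT v) = E):
= (W NOR (Z XOR X))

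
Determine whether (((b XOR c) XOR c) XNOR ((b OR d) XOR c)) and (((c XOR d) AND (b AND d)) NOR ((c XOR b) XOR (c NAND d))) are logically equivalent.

No. Counterexample: with b=0, d=0, c=0, Expression 1 = 1 but Expression 2 = 0.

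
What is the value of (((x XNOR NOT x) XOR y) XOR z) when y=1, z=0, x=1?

Substituting: (((1 XNOR NOT 1) XOR 1) XOR 0)
= 1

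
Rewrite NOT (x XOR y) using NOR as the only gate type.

(((((x NOR y) NOR (x NOR y)) NOR ((x NOR y) NOR (x NOR y))) NOR ((((x NOR x) NOR (y NOR y)) NOR ((x NOR x) NOR (y NOR y))) NOR (((x NOR x) NOR (y NOR y)) NOR ((x NOR x) NOR (y NOR y))))) NOR ((((x NOR y) NOR (x NOR y)) NOR ((x NOR y) NOR (x NOR y))) NOR ((((x NOR x) NOR (y NOR y)) NOR ((x NOR x) NOR (y NOR y))) NOR (((x NOR x) NOR (y NOR y)) NOR ((x NOR x) NOR (y NOR y))))))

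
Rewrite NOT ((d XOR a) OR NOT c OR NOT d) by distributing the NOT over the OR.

NOT (d XOR a) AND c AND d
De Morgan's: NOT(OR of terms) = AND of negations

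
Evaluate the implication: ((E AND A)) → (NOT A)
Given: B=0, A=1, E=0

Antecedent ((E AND A)) = 0; consequent (NOT A) = 0.
0 → 0 = 1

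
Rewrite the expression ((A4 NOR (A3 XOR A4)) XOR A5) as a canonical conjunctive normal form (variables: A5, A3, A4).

(A5 OR A3 OR NOT A4) AND (A5 OR NOT A3 OR A4) AND (A5 OR NOT A3 OR NOT A4) AND (NOT A5 OR A3 OR A4)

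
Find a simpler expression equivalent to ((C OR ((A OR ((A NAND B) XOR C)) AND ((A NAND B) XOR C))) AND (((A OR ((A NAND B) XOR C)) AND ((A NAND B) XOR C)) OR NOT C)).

By distribution ((E OR v) AND (E OR NOT v) = E) then absorption (E AND (E OR v) = E):
= ((A NAND B) XOR C)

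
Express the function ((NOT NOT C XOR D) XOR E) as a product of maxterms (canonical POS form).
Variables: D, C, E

ΠM(0, 3, 5, 6) = (D OR C OR E) AND (D OR NOT C OR NOT E) AND (NOT D OR C OR NOT E) AND (NOT D OR NOT C OR E)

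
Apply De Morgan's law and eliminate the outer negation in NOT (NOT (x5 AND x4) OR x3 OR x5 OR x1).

(x5 AND x4) AND NOT x3 AND NOT x5 AND NOT x1
De Morgan's: NOT(OR of terms) = AND of negations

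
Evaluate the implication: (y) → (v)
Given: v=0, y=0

Antecedent (y) = 0; consequent (v) = 0.
0 → 0 = 1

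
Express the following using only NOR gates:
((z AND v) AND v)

((((z NOR z) NOR (v NOR v)) NOR ((z NOR z) NOR (v NOR v))) NOR (v NOR v))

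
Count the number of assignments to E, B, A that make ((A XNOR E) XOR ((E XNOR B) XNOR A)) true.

Satisfying assignments: (0,0,0), (0,0,1), (1,0,0), (1,0,1)
Count: 4 out of 8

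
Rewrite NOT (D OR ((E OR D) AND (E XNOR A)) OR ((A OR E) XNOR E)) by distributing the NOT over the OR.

NOT D AND NOT ((E OR D) AND (E XNOR A)) AND NOT ((A OR E) XNOR E)
De Morgan's: NOT(OR of terms) = AND of negations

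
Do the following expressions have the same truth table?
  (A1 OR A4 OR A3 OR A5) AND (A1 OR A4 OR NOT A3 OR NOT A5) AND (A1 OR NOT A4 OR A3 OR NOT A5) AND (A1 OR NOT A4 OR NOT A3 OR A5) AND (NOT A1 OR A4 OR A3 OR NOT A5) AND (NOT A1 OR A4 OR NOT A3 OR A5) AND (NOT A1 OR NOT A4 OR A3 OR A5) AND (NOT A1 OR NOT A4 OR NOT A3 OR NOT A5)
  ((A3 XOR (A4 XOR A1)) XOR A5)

Yes, they are equivalent — the two output columns agree on all 16 assignments:
A1 | A4 | A3 | A5 | Expression 1 | Expression 2
-----------------------------------------------
0 | 0 | 0 | 0 | 0 | 0
0 | 0 | 0 | 1 | 1 | 1
0 | 0 | 1 | 0 | 1 | 1
0 | 0 | 1 | 1 | 0 | 0
0 | 1 | 0 | 0 | 1 | 1
0 | 1 | 0 | 1 | 0 | 0
0 | 1 | 1 | 0 | 0 | 0
0 | 1 | 1 | 1 | 1 | 1
1 | 0 | 0 | 0 | 1 | 1
1 | 0 | 0 | 1 | 0 | 0
1 | 0 | 1 | 0 | 0 | 0
1 | 0 | 1 | 1 | 1 | 1
1 | 1 | 0 | 0 | 0 | 0
1 | 1 | 0 | 1 | 1 | 1
1 | 1 | 1 | 0 | 1 | 1
1 | 1 | 1 | 1 | 0 | 0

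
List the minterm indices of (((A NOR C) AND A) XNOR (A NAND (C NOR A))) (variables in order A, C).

Σm() = FALSE (no minterms)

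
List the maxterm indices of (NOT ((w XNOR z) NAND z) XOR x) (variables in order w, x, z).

ΠM(0, 1, 4, 7) = (w OR x OR z) AND (w OR x OR NOT z) AND (NOT w OR x OR z) AND (NOT w OR NOT x OR NOT z)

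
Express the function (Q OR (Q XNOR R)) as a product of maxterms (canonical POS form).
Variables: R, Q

ΠM(2) = (NOT R OR Q)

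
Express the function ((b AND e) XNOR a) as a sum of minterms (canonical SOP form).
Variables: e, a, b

Σm(0, 1, 4, 7) = (NOT e AND NOT a AND NOT b) OR (NOT e AND NOT a AND b) OR (e AND NOT a AND NOT b) OR (e AND a AND b)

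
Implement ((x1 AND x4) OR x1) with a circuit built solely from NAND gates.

((((x1 NAND x4) NAND (x1 NAND x4)) NAND ((x1 NAND x4) NAND (x1 NAND x4))) NAND (x1 NAND x1))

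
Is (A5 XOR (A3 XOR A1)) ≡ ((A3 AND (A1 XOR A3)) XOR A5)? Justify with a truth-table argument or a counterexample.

No. Counterexample: with A1=1, A5=0, A3=0, Expression 1 = 1 but Expression 2 = 0.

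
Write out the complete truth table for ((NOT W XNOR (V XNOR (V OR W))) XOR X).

X | V | W | Output
------------------
0 | 0 | 0 | 1
0 | 0 | 1 | 1
0 | 1 | 0 | 1
0 | 1 | 1 | 0
1 | 0 | 0 | 0
1 | 0 | 1 | 0
1 | 1 | 0 | 0
1 | 1 | 1 | 1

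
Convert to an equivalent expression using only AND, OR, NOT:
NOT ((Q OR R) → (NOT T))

(Q OR R) AND T
(Negated implication: NOT(A → B) = A AND NOT B)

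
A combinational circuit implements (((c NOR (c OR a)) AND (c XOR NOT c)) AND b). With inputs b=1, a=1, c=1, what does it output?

Substituting: (((1 NOR (1 OR 1)) AND (1 XOR NOT 1)) AND 1)
= 0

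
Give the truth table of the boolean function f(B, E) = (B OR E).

B | E | Output
--------------
0 | 0 | 0
0 | 1 | 1
1 | 0 | 1
1 | 1 | 1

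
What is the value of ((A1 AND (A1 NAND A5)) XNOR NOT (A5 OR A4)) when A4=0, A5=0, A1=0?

Substituting: ((0 AND (0 NAND 0)) XNOR NOT (0 OR 0))
= 0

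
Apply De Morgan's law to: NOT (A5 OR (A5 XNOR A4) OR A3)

NOT A5 AND NOT (A5 XNOR A4) AND NOT A3
De Morgan's: NOT(OR of terms) = AND of negations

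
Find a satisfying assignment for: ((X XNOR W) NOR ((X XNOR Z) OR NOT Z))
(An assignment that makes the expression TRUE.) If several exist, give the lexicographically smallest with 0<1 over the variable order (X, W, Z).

X=0, W=1, Z=1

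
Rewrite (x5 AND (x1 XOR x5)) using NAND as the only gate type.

((x5 NAND ((x1 NAND (x1 NAND x5)) NAND (x5 NAND (x1 NAND x5)))) NAND (x5 NAND ((x1 NAND (x1 NAND x5)) NAND (x5 NAND (x1 NAND x5)))))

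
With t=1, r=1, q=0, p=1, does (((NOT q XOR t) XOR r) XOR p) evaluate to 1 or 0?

Substituting: (((NOT 0 XOR 1) XOR 1) XOR 1)
= 0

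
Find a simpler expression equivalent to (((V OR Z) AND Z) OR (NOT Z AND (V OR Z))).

By distribution ((E AND v) OR (E AND NOT v) = E):
= (V OR Z)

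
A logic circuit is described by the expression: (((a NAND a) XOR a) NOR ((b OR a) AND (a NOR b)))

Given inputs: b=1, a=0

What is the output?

Substituting: (((0 NAND 0) XOR 0) NOR ((1 OR 0) AND (0 NOR 1)))
= 0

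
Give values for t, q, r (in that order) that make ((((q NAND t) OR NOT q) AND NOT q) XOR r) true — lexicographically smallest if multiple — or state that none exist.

t=0, q=0, r=0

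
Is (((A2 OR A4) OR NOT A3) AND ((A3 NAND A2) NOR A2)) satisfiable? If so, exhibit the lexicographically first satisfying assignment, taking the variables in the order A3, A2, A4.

UNSATISFIABLE - no assignment makes this expression true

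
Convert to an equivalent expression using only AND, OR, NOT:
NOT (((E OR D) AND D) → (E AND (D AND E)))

((E OR D) AND D) AND NOT (E AND (D AND E))
(Negated implication: NOT(A → B) = A AND NOT B)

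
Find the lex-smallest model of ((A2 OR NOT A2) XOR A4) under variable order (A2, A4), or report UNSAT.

A2=0, A4=0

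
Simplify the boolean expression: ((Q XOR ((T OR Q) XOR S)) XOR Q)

By XOR self-cancellation ((E XOR v) XOR v = E):
= ((T OR Q) XOR S)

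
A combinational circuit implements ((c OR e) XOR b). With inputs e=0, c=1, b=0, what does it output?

Substituting: ((1 OR 0) XOR 0)
= 1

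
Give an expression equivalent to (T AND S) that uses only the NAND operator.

((T NAND S) NAND (T NAND S))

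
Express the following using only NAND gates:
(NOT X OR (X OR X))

(((X NAND X) NAND (X NAND X)) NAND (((X NAND X) NAND (X NAND X)) NAND ((X NAND X) NAND (X NAND X))))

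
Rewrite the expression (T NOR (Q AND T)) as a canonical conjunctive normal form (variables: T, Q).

(NOT T OR Q) AND (NOT T OR NOT Q)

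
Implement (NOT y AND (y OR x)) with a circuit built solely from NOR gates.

(((y NOR y) NOR (y NOR y)) NOR (((y NOR x) NOR (y NOR x)) NOR ((y NOR x) NOR (y NOR x))))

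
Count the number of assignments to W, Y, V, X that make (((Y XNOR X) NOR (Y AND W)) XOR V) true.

Satisfying assignments: (0,0,0,1), (0,0,1,0), (0,1,0,0), (0,1,1,1), (1,0,0,1), (1,0,1,0), (1,1,1,0), (1,1,1,1)
Count: 8 out of 16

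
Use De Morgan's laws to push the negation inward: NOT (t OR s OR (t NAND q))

NOT t AND NOT s AND NOT (t NAND q)
De Morgan's: NOT(OR of terms) = AND of negations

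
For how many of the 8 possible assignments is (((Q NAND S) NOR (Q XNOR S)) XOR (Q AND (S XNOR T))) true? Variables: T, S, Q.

Satisfying assignments: (0,0,1), (1,1,1)
Count: 2 out of 8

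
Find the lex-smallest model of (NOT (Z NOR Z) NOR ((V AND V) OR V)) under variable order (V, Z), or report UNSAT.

V=0, Z=0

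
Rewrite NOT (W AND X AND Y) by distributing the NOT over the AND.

NOT W OR NOT X OR NOT Y
De Morgan's: NOT(AND of terms) = OR of negations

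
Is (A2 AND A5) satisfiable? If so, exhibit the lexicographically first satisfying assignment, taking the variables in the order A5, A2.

A5=1, A2=1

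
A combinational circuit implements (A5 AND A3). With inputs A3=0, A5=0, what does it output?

Substituting: (0 AND 0)
= 0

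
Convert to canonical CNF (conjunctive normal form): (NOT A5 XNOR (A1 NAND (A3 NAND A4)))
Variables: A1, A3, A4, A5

(A1 OR A3 OR A4 OR NOT A5) AND (A1 OR A3 OR NOT A4 OR NOT A5) AND (A1 OR NOT A3 OR A4 OR NOT A5) AND (A1 OR NOT A3 OR NOT A4 OR NOT A5) AND (NOT A1 OR A3 OR A4 OR A5) AND (NOT A1 OR A3 OR NOT A4 OR A5) AND (NOT A1 OR NOT A3 OR A4 OR A5) AND (NOT A1 OR NOT A3 OR NOT A4 OR NOT A5)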